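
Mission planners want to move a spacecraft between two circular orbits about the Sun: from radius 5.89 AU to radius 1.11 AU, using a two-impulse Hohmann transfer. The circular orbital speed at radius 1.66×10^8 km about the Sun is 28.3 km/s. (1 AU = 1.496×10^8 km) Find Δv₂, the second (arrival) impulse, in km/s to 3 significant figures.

Δv₂ = 8.41 km/s

From the circular-orbit relation v² = μ/r at r = 1.66×10^8 km: μ = v²r = (28.3)² × 1.66×10^8 = 1.32948×10^11 km³/s².
In km: r₁ = 5.89 × 1.496×10^8 = 8.81144×10^8 km; r₂ = 1.11 × 1.496×10^8 = 1.66056×10^8 km.
Transfer-ellipse semi-major axis a_t = (r₁ + r₂)/2 = (8.81144×10^8 + 1.66056×10^8)/2 = 5.236×10^8 km.
On the circular orbit at r = 1.66056×10^8 km, v_c = √(μ/r) = 28.295 km/s.
Vis-viva on the transfer ellipse at r = 1.66056×10^8 km gives v_t = √[μ(2/r − 1/a_t)] = 36.706 km/s.
Δv₂ = |v_t − v_c| = |36.706 − 28.295| = 8.411 km/s.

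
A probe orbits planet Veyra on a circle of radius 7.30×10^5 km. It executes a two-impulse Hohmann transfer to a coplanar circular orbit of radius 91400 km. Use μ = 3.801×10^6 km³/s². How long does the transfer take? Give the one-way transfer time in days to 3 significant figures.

Semi-major axis of the transfer orbit: a_t = (7.300×10^5 + 91400)/2 = 4.107×10^5 km.
By Kepler's third law the transfer-orbit period is T = 2π√(a_t³/μ), so t = T/2 = 4.241×10^5 s.
Converting: 4.241×10^5 s ÷ 86400 s/day = 4.91 days.

t = 4.91 days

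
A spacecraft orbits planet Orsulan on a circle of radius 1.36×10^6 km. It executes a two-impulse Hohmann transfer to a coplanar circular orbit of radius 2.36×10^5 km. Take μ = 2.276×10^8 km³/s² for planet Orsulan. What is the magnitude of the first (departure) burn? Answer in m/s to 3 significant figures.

The Hohmann ellipse has a_t = (r₁ + r₂)/2 = 7.980×10^5 km.
Circular speed at r = 1.360×10^6 km: v_c = √(μ/r) = 12.936 km/s.
Transfer-orbit speed at the same r (vis-viva, a = a_t): v_t = √[μ(2/r − 1/a_t)] = 7.0351 km/s.
Δv₁ = |v_t − v_c| = |7.0351 − 12.936| = 5.901 km/s.

Δv₁ = 5900 m/s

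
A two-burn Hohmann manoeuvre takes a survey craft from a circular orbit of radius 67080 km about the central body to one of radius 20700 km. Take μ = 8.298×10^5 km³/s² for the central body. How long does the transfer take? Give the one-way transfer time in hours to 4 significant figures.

t = 8.809 hours

Semi-major axis of the transfer orbit: a_t = (67080 + 20700)/2 = 43890 km.
By Kepler's third law the transfer-orbit period is T = 2π√(a_t³/μ), so t = T/2 = 31711 s.
Converting: 31711 s ÷ 3600 s/hour = 8.809 hours.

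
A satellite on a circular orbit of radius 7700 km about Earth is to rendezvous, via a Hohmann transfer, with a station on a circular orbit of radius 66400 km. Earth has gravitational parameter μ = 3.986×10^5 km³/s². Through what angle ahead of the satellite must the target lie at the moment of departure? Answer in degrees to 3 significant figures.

φ = 105°

Semi-major axis of the transfer orbit: a_t = (7700 + 66400)/2 = 37050 km.
Transfer time t = π√(a_t³/μ) = 35487 s.
The target's mean motion on its circular orbit is ω₂ = √(μ/r₂³) = 3.6899×10^-5 rad/s.
Angle swept by the target during transfer: ω₂·t = 1.3094 rad = 75.02°.
Arrival is 180° from departure on the ellipse, so φ = 180° − 75.02° = 105°.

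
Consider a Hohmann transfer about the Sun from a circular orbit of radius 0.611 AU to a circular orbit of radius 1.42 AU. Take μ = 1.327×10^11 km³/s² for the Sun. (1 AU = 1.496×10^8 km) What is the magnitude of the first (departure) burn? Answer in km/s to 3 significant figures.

In km: r₁ = 0.611 × 1.496×10^8 = 9.14056×10^7 km; r₂ = 1.42 × 1.496×10^8 = 2.12432×10^8 km.
The Hohmann ellipse has a_t = (r₁ + r₂)/2 = 1.519188×10^8 km.
On the circular orbit at r = 9.14056×10^7 km, v_c = √(μ/r) = 38.102 km/s.
Vis-viva on the transfer ellipse at r = 9.14056×10^7 km gives v_t = √[μ(2/r − 1/a_t)] = 45.056 km/s.
Δv₁ = |v_t − v_c| = |45.056 − 38.102| = 6.954 km/s.

Δv₁ = 6.95 km/s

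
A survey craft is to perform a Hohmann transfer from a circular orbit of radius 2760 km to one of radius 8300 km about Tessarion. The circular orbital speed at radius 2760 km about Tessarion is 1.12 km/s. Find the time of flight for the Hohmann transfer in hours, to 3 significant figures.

From the circular-orbit relation v² = μ/r at r = 2760 km: μ = v²r = (1.12)² × 2760 = 3462.14 km³/s².
Semi-major axis of the transfer orbit: a_t = (2760 + 8300)/2 = 5530 km.
Half the transfer-orbit period gives t = π√(a_t³/μ) = 21960 s.
Converting: 21960 s ÷ 3600 s/hour = 6.10 hours.

t = 6.10 hours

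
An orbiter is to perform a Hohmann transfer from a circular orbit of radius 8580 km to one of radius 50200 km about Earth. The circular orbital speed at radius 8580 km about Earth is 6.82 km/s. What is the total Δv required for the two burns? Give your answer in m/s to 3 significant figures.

From the circular-orbit relation v² = μ/r at r = 8580 km: μ = v²r = (6.82)² × 8580 = 3.99076×10^5 km³/s².
The Hohmann ellipse has a_t = (r₁ + r₂)/2 = 29390 km.
Circular speed at r₁: v₁ = √(μ/r₁) = √(3.99076×10^5/8580) = 6.820 km/s.
Transfer-orbit speed at r₁ (v² = μ(2/r − 1/a)): v_p = √[μ(2/r₁ − 1/a_t)] = 8.913 km/s.
First burn Δv₁ = |v_p − v₁| = 2.093 km/s.
At r₂, v₂ = √(μ/r₂) = 2.8195 km/s.
Transfer-orbit speed at r₂: v_a = √[μ(2/r₂ − 1/a_t)] = 1.5234 km/s.
Second burn Δv₂ = |v₂ − v_a| = 1.296 km/s.
Total Δv = Δv₁ + Δv₂ = 3.389 km/s.

Δv = 3390 m/s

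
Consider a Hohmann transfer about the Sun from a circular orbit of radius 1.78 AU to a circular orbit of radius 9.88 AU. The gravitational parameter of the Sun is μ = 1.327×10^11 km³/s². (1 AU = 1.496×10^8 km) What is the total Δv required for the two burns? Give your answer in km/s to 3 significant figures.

In km: r₁ = 1.78 × 1.496×10^8 = 2.66288×10^8 km; r₂ = 9.88 × 1.496×10^8 = 1.478048×10^9 km.
Semi-major axis of the transfer orbit: a_t = (2.66288×10^8 + 1.478048×10^9)/2 = 8.72168×10^8 km.
At r₁ the circular-orbit speed is v₁ = √(μ/r₁) = 22.3234 km/s.
On the transfer ellipse at r₁, v² = μ(2/r − 1/a) gives v_p = √[μ(2/r₁ − 1/a_t)] = 29.0606 km/s.
First burn Δv₁ = |v_p − v₁| = 6.737 km/s.
At r₂, v₂ = √(μ/r₂) = 9.4753 km/s.
Transfer-orbit speed at r₂: v_a = √[μ(2/r₂ − 1/a_t)] = 5.2356 km/s.
Second burn Δv₂ = |v₂ − v_a| = 4.240 km/s.
Δv = Δv₁ + Δv₂ = 6.737 + 4.240 = 10.98 km/s.

Δv = 11.0 km/s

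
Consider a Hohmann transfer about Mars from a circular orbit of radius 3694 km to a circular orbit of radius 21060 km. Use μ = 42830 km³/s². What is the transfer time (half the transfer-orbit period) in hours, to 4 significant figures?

Semi-major axis of the transfer orbit: a_t = (3694 + 21060)/2 = 12377 km.
Half the transfer-orbit period gives t = π√(a_t³/μ) = 20900 s.
Converting: 20900 s ÷ 3600 s/hour = 5.806 hours.

t = 5.806 hours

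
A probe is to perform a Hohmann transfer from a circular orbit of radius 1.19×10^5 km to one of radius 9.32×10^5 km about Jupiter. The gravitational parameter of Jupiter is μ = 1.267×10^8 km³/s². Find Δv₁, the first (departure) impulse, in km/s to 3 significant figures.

Δv₁ = 10.8 km/s

Transfer-ellipse semi-major axis a_t = (r₁ + r₂)/2 = (1.190×10^5 + 9.320×10^5)/2 = 5.255×10^5 km.
Circular speed at r = 1.190×10^5 km: v_c = √(μ/r) = 32.63 km/s.
Transfer-orbit speed at the same r (vis-viva, a = a_t): v_t = √[μ(2/r − 1/a_t)] = 43.45 km/s.
Δv₁ = |v_t − v_c| = |43.45 − 32.63| = 10.82 km/s.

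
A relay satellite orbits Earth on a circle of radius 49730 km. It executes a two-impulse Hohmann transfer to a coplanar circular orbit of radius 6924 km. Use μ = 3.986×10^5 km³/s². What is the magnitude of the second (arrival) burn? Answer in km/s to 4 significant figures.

The Hohmann ellipse has a_t = (r₁ + r₂)/2 = 28327 km.
Circular speed at r = 6924 km: v_c = √(μ/r) = 7.5873 km/s.
Vis-viva on the transfer ellipse at r = 6924 km gives v_t = √[μ(2/r − 1/a_t)] = 10.053 km/s.
Δv₂ = |v_t − v_c| = |10.053 − 7.5873| = 2.466 km/s.

Δv₂ = 2.466 km/s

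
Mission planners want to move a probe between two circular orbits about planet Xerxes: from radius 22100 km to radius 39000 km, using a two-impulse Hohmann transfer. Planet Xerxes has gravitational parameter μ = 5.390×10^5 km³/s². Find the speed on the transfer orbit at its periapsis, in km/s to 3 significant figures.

Semi-major axis of the transfer orbit: a_t = (22100 + 39000)/2 = 30550 km.
At periapsis, r = 22100 km.
From the vis-viva equation, v = √[μ(2/r − 1/a_t)] = 5.580 km/s.

v = 5.58 km/s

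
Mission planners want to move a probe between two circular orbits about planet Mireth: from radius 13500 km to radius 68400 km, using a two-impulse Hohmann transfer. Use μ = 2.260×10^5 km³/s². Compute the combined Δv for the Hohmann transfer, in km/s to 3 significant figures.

Semi-major axis of the transfer orbit: a_t = (13500 + 68400)/2 = 40950 km.
Circular speed at r₁: v₁ = √(μ/r₁) = √(2.260×10^5/13500) = 4.092 km/s.
On the transfer ellipse at r₁, vis-viva gives v_p = √[μ(2/r₁ − 1/a_t)] = 5.288 km/s.
First burn Δv₁ = |v_p − v₁| = 1.196 km/s.
Circular speed at r₂: v₂ = √(μ/r₂) = 1.818 km/s.
Transfer-orbit speed at r₂: v_a = √[μ(2/r₂ − 1/a_t)] = 1.044 km/s.
Second burn Δv₂ = |v₂ − v_a| = 0.7740 km/s.
Δv = Δv₁ + Δv₂ = 1.196 + 0.7740 = 1.970 km/s.

Δv = 1.97 km/s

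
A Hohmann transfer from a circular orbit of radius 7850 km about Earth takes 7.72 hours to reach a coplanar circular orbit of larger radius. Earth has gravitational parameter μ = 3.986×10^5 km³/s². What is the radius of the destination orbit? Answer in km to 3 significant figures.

r₂ = 55100 km

Transfer time t = 7.72 hours = 27792 s, and t = π√(a_t³/μ).
So a_t = (μ t²/π²)^(1/3) = (3.986×10^5 × (27792)² / π²)^(1/3) = 31479 km.
Since a_t = (r₁ + r₂)/2, r₂ = 2a_t − r₁ = 2×31479 − 7850 = 55108 km.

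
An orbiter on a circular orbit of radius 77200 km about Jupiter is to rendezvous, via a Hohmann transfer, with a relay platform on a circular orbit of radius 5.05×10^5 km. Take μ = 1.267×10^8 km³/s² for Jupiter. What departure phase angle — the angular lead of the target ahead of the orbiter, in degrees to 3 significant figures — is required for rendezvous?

The Hohmann ellipse has a_t = (r₁ + r₂)/2 = 2.911×10^5 km.
The half-period of the transfer ellipse is t = π√(a_t³/μ) = 43840 s.
The target's mean motion on its circular orbit is ω₂ = √(μ/r₂³) = 3.137×10^-5 rad/s.
Angle swept by the target during transfer: ω₂·t = 1.375 rad = 78.78°.
Arrival is 180° from departure on the ellipse, so φ = 180° − 78.78° = 101°.

φ = 101°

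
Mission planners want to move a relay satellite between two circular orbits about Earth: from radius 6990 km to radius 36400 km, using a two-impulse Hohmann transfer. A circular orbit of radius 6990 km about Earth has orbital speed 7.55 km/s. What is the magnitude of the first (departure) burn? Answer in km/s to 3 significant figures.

From the circular-orbit relation v² = μ/r at r = 6990 km: μ = v²r = (7.55)² × 6990 = 3.98447×10^5 km³/s².
Transfer-ellipse semi-major axis a_t = (r₁ + r₂)/2 = (6990 + 36400)/2 = 21695 km.
On the circular orbit at r = 6990 km, v_c = √(μ/r) = 7.550 km/s.
Vis-viva on the transfer ellipse at r = 6990 km gives v_t = √[μ(2/r − 1/a_t)] = 9.780 km/s.
Δv₁ = |v_t − v_c| = |9.780 − 7.550| = 2.230 km/s.

Δv₁ = 2.23 km/s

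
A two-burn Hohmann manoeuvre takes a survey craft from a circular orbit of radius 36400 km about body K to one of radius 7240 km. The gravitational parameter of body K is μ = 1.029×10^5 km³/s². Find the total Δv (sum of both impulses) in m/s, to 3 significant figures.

Δv = 1810 m/s

The Hohmann ellipse has a_t = (r₁ + r₂)/2 = 21820 km.
At r₁ the circular-orbit speed is v₁ = √(μ/r₁) = 1.6813 km/s.
On the transfer ellipse at r₁, v² = μ(2/r − 1/a) gives v_a = √[μ(2/r₁ − 1/a_t)] = 0.96850 km/s.
First burn Δv₁ = |v_a − v₁| = 0.7128 km/s.
At r₂, v₂ = √(μ/r₂) = 3.770 km/s.
Transfer-orbit speed at r₂: v_p = √[μ(2/r₂ − 1/a_t)] = 4.869 km/s.
Second burn Δv₂ = |v₂ − v_p| = 1.099 km/s.
Δv = Δv₁ + Δv₂ = 0.7128 + 1.099 = 1.812 km/s.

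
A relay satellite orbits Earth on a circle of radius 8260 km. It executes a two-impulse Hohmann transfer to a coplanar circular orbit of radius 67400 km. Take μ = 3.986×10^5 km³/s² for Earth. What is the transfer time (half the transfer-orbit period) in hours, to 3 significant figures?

Semi-major axis of the transfer orbit: a_t = (8260 + 67400)/2 = 37830 km.
By Kepler's third law the transfer-orbit period is T = 2π√(a_t³/μ), so t = T/2 = 36610 s.
Converting: 36610 s ÷ 3600 s/hour = 10.2 hours.

t = 10.2 hours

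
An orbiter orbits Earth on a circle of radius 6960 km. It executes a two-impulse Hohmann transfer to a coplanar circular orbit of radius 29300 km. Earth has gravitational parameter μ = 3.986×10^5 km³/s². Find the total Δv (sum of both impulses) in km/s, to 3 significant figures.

The Hohmann ellipse has a_t = (r₁ + r₂)/2 = 18130 km.
At r₁ the circular-orbit speed is v₁ = √(μ/r₁) = 7.568 km/s.
On the transfer ellipse at r₁, vis-viva equation gives v_p = √[μ(2/r₁ − 1/a_t)] = 9.621 km/s.
First burn Δv₁ = |v_p − v₁| = 2.053 km/s.
Circular speed at r₂: v₂ = √(μ/r₂) = 3.688 km/s.
Transfer-orbit speed at r₂: v_a = √[μ(2/r₂ − 1/a_t)] = 2.285 km/s.
Second burn Δv₂ = |v₂ − v_a| = 1.403 km/s.
Total Δv = Δv₁ + Δv₂ = 3.456 km/s.

Δv = 3.46 km/s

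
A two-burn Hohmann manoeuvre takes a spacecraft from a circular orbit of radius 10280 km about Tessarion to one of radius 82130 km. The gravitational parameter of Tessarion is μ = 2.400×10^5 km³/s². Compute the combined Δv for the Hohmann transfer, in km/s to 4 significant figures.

The Hohmann ellipse has a_t = (r₁ + r₂)/2 = 46205 km.
At r₁ the circular-orbit speed is v₁ = √(μ/r₁) = 4.832 km/s.
Transfer-orbit speed at r₁ (vis-viva): v_p = √[μ(2/r₁ − 1/a_t)] = 6.442 km/s.
First burn Δv₁ = |v_p − v₁| = 1.610 km/s.
Circular speed at r₂: v₂ = √(μ/r₂) = 1.7094 km/s.
Transfer-orbit speed at r₂: v_a = √[μ(2/r₂ − 1/a_t)] = 0.80632 km/s.
Second burn Δv₂ = |v₂ − v_a| = 0.9031 km/s.
Total Δv = Δv₁ + Δv₂ = 2.513 km/s.

Δv = 2.513 km/s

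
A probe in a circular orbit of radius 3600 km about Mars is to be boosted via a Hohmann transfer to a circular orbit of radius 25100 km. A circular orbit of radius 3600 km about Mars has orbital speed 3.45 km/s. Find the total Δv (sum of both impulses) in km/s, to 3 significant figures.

From the circular-orbit relation v² = μ/r at r = 3600 km: μ = v²r = (3.45)² × 3600 = 42849.0 km³/s².
Semi-major axis of the transfer orbit: a_t = (3600 + 25100)/2 = 14350 km.
Circular speed at r₁: v₁ = √(μ/r₁) = √(42849.0/3600) = 3.450 km/s.
On the transfer ellipse at r₁, vis-viva equation gives v_p = √[μ(2/r₁ − 1/a_t)] = 4.563 km/s.
First burn Δv₁ = |v_p − v₁| = 1.113 km/s.
Circular speed at r₂: v₂ = √(μ/r₂) = 1.30657 km/s.
Transfer-orbit speed at r₂: v_a = √[μ(2/r₂ − 1/a_t)] = 0.654423 km/s.
Second burn Δv₂ = |v₂ − v_a| = 0.6521 km/s.
Total Δv = Δv₁ + Δv₂ = 1.765 km/s.

Δv = 1.76 km/s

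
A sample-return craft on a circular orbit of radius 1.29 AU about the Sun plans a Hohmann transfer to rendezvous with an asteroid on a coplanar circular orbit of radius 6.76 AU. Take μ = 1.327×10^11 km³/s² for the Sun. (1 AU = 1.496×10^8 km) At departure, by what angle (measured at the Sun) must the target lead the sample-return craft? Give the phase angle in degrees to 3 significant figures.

In km: r₁ = 1.29 × 1.496×10^8 = 1.92984×10^8 km; r₂ = 6.76 × 1.496×10^8 = 1.011296×10^9 km.
The Hohmann ellipse has a_t = (r₁ + r₂)/2 = 6.0214×10^8 km.
The half-period of the transfer ellipse is t = π√(a_t³/μ) = 1.274×10^8 s.
The target's mean motion on its circular orbit is ω₂ = √(μ/r₂³) = 1.133×10^-8 rad/s.
Angle swept by the target during transfer: ω₂·t = 1.4434 rad = 82.70°.
The sample-return craft traverses 180° on the transfer ellipse, so the target must lead by 180° − 82.70° = 97.3°.

φ = 97.3°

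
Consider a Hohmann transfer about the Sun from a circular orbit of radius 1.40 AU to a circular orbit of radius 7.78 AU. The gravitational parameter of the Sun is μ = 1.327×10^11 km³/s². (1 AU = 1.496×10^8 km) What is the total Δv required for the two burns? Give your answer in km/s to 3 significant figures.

Δv = 12.4 km/s

In km: r₁ = 1.40 × 1.496×10^8 = 2.0944×10^8 km; r₂ = 7.78 × 1.496×10^8 = 1.163888×10^9 km.
The Hohmann ellipse has a_t = (r₁ + r₂)/2 = 6.86664×10^8 km.
Circular speed at r₁: v₁ = √(μ/r₁) = √(1.327×10^11/2.0944×10^8) = 25.17 km/s.
Transfer-orbit speed at r₁ (v² = μ(2/r − 1/a)): v_p = √[μ(2/r₁ − 1/a_t)] = 32.77 km/s.
First burn Δv₁ = |v_p − v₁| = 7.600 km/s.
At r₂, v₂ = √(μ/r₂) = 10.678 km/s.
Transfer-orbit speed at r₂: v_a = √[μ(2/r₂ − 1/a_t)] = 5.8971 km/s.
Second burn Δv₂ = |v₂ − v_a| = 4.781 km/s.
Δv = Δv₁ + Δv₂ = 7.600 + 4.781 = 12.38 km/s.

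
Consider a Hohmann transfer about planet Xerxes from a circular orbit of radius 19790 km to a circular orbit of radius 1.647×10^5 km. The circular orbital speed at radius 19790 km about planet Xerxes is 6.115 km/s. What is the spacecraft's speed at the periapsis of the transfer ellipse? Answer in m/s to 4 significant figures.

v = 8171 m/s

From the circular-orbit relation v² = μ/r at r = 19790 km: μ = v²r = (6.115)² × 19790 = 7.40012×10^5 km³/s².
Semi-major axis of the transfer orbit: a_t = (19790 + 1.647×10^5)/2 = 92245 km.
The periapsis of the transfer ellipse is at r = 19790 km.
Vis-viva: v = √[μ(2/r − 1/a_t)] = √[7.40012×10^5 × (2/19790 − 1/92245)] = 8.171 km/s.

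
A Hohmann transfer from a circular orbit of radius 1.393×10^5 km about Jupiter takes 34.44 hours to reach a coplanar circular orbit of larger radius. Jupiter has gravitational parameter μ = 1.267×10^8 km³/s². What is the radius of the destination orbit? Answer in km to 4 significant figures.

r₂ = 1.025×10^6 km

Transfer time t = 34.44 hours = 1.23984×10^5 s, and t = π√(a_t³/μ).
So a_t = (μ t²/π²)^(1/3) = (1.267×10^8 × (1.23984×10^5)² / π²)^(1/3) = 5.8220×10^5 km.
Since a_t = (r₁ + r₂)/2, r₂ = 2a_t − r₁ = 2×5.8220×10^5 − 1.393×10^5 = 1.0251×10^6 km.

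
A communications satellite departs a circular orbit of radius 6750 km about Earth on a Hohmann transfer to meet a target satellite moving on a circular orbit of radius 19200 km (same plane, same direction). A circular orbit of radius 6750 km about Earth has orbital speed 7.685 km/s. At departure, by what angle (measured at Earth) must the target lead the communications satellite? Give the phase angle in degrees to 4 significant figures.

φ = 80.00°

From the circular-orbit relation v² = μ/r at r = 6750 km: μ = v²r = (7.685)² × 6750 = 3.98650×10^5 km³/s².
Transfer-ellipse semi-major axis a_t = (r₁ + r₂)/2 = (6750 + 19200)/2 = 12975 km.
Transfer time t = π√(a_t³/μ) = 7353.9 s.
Target angular speed ω₂ = √(μ/r₂³) = 2.3733×10^-4 rad/s.
Angle swept by the target during transfer: ω₂·t = 1.7453 rad = 100.0°.
The communications satellite traverses 180° on the transfer ellipse, so the target must lead by 180° − 100.0° = 80.00°.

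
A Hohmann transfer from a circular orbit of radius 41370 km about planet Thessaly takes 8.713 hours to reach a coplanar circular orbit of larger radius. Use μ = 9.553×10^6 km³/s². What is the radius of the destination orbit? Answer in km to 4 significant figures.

Transfer time t = 8.713 hours = 31366.8 s, and t = π√(a_t³/μ).
So a_t = (μ t²/π²)^(1/3) = (9.553×10^6 × (31366.8)² / π²)^(1/3) = 98385 km.
Since a_t = (r₁ + r₂)/2, r₂ = 2a_t − r₁ = 2×98385 − 41370 = 1.554×10^5 km.

r₂ = 1.554×10^5 km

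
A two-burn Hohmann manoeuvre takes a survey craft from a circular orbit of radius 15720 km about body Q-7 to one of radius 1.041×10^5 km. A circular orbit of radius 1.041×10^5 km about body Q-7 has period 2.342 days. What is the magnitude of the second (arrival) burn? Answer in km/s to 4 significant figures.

From Kepler's third law T² = 4π²r³/μ at r = 1.041×10^5 km, T = 2.342 days = 2.342 × 86400 s = 2.023488×10^5 s: μ = 4π²r³/T² = 1.08770×10^6 km³/s².
The Hohmann ellipse has a_t = (r₁ + r₂)/2 = 59910 km.
On the circular orbit at r = 1.041×10^5 km, v_c = √(μ/r) = 3.2324 km/s.
Transfer-orbit speed at the same r (vis-viva, a = a_t): v_t = √[μ(2/r − 1/a_t)] = 1.6558 km/s.
Δv₂ = |v_t − v_c| = |1.6558 − 3.2324| = 1.577 km/s.

Δv₂ = 1.577 km/s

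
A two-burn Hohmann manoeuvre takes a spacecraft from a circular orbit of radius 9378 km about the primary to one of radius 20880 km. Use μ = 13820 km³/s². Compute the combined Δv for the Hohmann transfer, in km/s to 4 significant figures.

Δv = 0.3852 km/s

The Hohmann ellipse has a_t = (r₁ + r₂)/2 = 15129 km.
Circular speed at r₁: v₁ = √(μ/r₁) = √(13820/9378) = 1.2139 km/s.
On the transfer ellipse at r₁, vis-viva equation gives v_p = √[μ(2/r₁ − 1/a_t)] = 1.4261 km/s.
First burn Δv₁ = |v_p − v₁| = 0.2122 km/s.
Circular speed at r₂: v₂ = √(μ/r₂) = 0.81356 km/s.
Transfer-orbit speed at r₂: v_a = √[μ(2/r₂ − 1/a_t)] = 0.64053 km/s.
Second burn Δv₂ = |v₂ − v_a| = 0.1730 km/s.
Total Δv = Δv₁ + Δv₂ = 0.3852 km/s.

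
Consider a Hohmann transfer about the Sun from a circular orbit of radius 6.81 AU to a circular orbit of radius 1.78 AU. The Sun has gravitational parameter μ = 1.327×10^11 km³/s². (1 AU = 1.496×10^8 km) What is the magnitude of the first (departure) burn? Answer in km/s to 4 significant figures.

Δv₁ = 4.066 km/s

In km: r₁ = 6.81 × 1.496×10^8 = 1.018776×10^9 km; r₂ = 1.78 × 1.496×10^8 = 2.66288×10^8 km.
The Hohmann ellipse has a_t = (r₁ + r₂)/2 = 6.42532×10^8 km.
On the circular orbit at r = 1.018776×10^9 km, v_c = √(μ/r) = 11.413 km/s.
Vis-viva on the transfer ellipse at r = 1.018776×10^9 km gives v_t = √[μ(2/r − 1/a_t)] = 7.3472 km/s.
Δv₁ = |v_t − v_c| = |7.3472 − 11.413| = 4.066 km/s.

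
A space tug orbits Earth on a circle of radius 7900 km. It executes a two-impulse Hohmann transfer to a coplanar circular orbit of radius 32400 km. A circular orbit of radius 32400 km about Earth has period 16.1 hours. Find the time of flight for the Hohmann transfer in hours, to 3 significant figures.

From Kepler's third law T² = 4π²r³/μ at r = 32400 km, T = 16.1 hours = 16.1 × 3600 s = 57960 s: μ = 4π²r³/T² = 3.99704×10^5 km³/s².
The Hohmann ellipse has a_t = (r₁ + r₂)/2 = 20150 km.
By Kepler's third law the transfer-orbit period is T = 2π√(a_t³/μ), so t = T/2 = 14210 s.
Converting: 14210 s ÷ 3600 s/hour = 3.95 hours.

t = 3.95 hours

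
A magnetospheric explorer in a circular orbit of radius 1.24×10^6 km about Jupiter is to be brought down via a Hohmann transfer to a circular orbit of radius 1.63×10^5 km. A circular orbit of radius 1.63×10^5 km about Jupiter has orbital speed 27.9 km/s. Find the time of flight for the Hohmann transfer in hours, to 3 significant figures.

From the circular-orbit relation v² = μ/r at r = 1.63×10^5 km: μ = v²r = (27.9)² × 1.63×10^5 = 1.26881×10^8 km³/s².
Transfer-ellipse semi-major axis a_t = (r₁ + r₂)/2 = (1.240×10^6 + 1.630×10^5)/2 = 7.015×10^5 km.
Half the transfer-orbit period gives t = π√(a_t³/μ) = 1.639×10^5 s.
Converting: 1.639×10^5 s ÷ 3600 s/hour = 45.5 hours.

t = 45.5 hours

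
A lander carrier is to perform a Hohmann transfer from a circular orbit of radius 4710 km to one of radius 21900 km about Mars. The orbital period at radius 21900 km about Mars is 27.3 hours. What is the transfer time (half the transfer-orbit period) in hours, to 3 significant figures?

From Kepler's third law T² = 4π²r³/μ at r = 21900 km, T = 27.3 hours = 27.3 × 3600 s = 98280 s: μ = 4π²r³/T² = 42930.1 km³/s².
Semi-major axis of the transfer orbit: a_t = (4710 + 21900)/2 = 13305 km.
By Kepler's third law the transfer-orbit period is T = 2π√(a_t³/μ), so t = T/2 = 23270 s.
Converting: 23270 s ÷ 3600 s/hour = 6.46 hours.

t = 6.46 hours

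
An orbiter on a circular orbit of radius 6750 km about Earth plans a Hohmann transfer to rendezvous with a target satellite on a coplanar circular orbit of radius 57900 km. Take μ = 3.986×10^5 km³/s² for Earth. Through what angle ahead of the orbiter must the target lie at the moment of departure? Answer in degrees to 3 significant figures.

The Hohmann ellipse has a_t = (r₁ + r₂)/2 = 32325 km.
The half-period of the transfer ellipse is t = π√(a_t³/μ) = 28919 s.
Target angular speed ω₂ = √(μ/r₂³) = 4.5316×10^-5 rad/s.
Angle swept by the target during transfer: ω₂·t = 1.3105 rad = 75.09°.
Arrival is 180° from departure on the ellipse, so φ = 180° − 75.09° = 105°.

φ = 105°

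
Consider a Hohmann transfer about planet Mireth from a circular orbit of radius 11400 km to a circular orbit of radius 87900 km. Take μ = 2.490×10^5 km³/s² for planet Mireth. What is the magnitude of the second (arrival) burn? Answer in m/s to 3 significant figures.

The Hohmann ellipse has a_t = (r₁ + r₂)/2 = 49650 km.
On the circular orbit at r = 87900 km, v_c = √(μ/r) = 1.6831 km/s.
Vis-viva on the transfer ellipse at r = 87900 km gives v_t = √[μ(2/r − 1/a_t)] = 0.80649 km/s.
Δv₂ = |v_t − v_c| = |0.80649 − 1.6831| = 0.8766 km/s.

Δv₂ = 877 m/s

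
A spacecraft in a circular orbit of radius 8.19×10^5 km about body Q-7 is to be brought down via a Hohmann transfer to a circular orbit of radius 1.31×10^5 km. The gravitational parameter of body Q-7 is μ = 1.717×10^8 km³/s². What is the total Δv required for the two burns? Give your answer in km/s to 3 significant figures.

The Hohmann ellipse has a_t = (r₁ + r₂)/2 = 4.750×10^5 km.
Circular speed at r₁: v₁ = √(μ/r₁) = √(1.717×10^8/8.190×10^5) = 14.47915 km/s.
Transfer-orbit speed at r₁ (vis-viva): v_a = √[μ(2/r₁ − 1/a_t)] = 7.603824 km/s.
First burn Δv₁ = |v_a − v₁| = 6.8753 km/s.
At r₂, v₂ = √(μ/r₂) = 36.203 km/s.
Transfer-orbit speed at r₂: v_p = √[μ(2/r₂ − 1/a_t)] = 47.538 km/s.
Second burn Δv₂ = |v₂ − v_p| = 11.335 km/s.
Total Δv = Δv₁ + Δv₂ = 18.21 km/s.

Δv = 18.2 km/s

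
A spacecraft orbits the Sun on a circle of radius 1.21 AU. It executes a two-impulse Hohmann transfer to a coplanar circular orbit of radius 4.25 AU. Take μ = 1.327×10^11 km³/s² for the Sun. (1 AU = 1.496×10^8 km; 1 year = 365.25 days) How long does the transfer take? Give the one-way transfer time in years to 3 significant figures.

t = 2.26 years

In km: r₁ = 1.21 × 1.496×10^8 = 1.81016×10^8 km; r₂ = 4.25 × 1.496×10^8 = 6.358×10^8 km.
Transfer-ellipse semi-major axis a_t = (r₁ + r₂)/2 = (1.81016×10^8 + 6.358×10^8)/2 = 4.08408×10^8 km.
Transfer time t = π√(a_t³/μ) = π√((4.08408×10^8)³ / 1.327×10^11) = 7.118×10^7 s.
Converting: 7.118×10^7 s ÷ 3.15576×10^7 s/year (365.25 × 86400) = 2.26 years.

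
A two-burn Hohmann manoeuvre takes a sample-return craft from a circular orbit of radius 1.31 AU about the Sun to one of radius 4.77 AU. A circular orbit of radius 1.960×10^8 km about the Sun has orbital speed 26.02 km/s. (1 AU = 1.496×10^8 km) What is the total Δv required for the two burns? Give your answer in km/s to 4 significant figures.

From the circular-orbit relation v² = μ/r at r = 1.960×10^8 km: μ = v²r = (26.02)² × 1.960×10^8 = 1.32700×10^11 km³/s².
In km: r₁ = 1.31 × 1.496×10^8 = 1.95976×10^8 km; r₂ = 4.77 × 1.496×10^8 = 7.13592×10^8 km.
Semi-major axis of the transfer orbit: a_t = (1.95976×10^8 + 7.13592×10^8)/2 = 4.54784×10^8 km.
Circular speed at r₁: v₁ = √(μ/r₁) = √(1.32700×10^11/1.95976×10^8) = 26.0216 km/s.
Transfer-orbit speed at r₁ (vis-viva equation): v_p = √[μ(2/r₁ − 1/a_t)] = 32.5954 km/s.
First burn Δv₁ = |v_p − v₁| = 6.574 km/s.
Circular speed at r₂: v₂ = √(μ/r₂) = 13.637 km/s.
Transfer-orbit speed at r₂: v_a = √[μ(2/r₂ − 1/a_t)] = 8.9518 km/s.
Second burn Δv₂ = |v₂ − v_a| = 4.685 km/s.
Total Δv = Δv₁ + Δv₂ = 11.26 km/s.

Δv = 11.26 km/s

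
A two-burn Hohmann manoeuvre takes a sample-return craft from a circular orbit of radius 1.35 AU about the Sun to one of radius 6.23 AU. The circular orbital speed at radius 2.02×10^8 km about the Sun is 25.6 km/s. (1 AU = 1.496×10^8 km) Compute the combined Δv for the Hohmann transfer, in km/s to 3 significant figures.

From the circular-orbit relation v² = μ/r at r = 2.02×10^8 km: μ = v²r = (25.6)² × 2.02×10^8 = 1.32383×10^11 km³/s².
In km: r₁ = 1.35 × 1.496×10^8 = 2.0196×10^8 km; r₂ = 6.23 × 1.496×10^8 = 9.32008×10^8 km.
Transfer-ellipse semi-major axis a_t = (r₁ + r₂)/2 = (2.0196×10^8 + 9.32008×10^8)/2 = 5.66984×10^8 km.
Circular speed at r₁: v₁ = √(μ/r₁) = √(1.32383×10^11/2.0196×10^8) = 25.6025 km/s.
Transfer-orbit speed at r₁ (vis-viva): v_p = √[μ(2/r₁ − 1/a_t)] = 32.8252 km/s.
First burn Δv₁ = |v_p − v₁| = 7.223 km/s.
Circular speed at r₂: v₂ = √(μ/r₂) = 11.918 km/s.
Transfer-orbit speed at r₂: v_a = √[μ(2/r₂ − 1/a_t)] = 7.1130 km/s.
Second burn Δv₂ = |v₂ − v_a| = 4.805 km/s.
Total Δv = Δv₁ + Δv₂ = 12.03 km/s.

Δv = 12.0 km/s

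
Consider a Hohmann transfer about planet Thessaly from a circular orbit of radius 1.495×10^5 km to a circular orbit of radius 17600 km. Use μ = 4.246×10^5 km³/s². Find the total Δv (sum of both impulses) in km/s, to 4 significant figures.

Δv = 2.570 km/s

Transfer-ellipse semi-major axis a_t = (r₁ + r₂)/2 = (1.495×10^5 + 17600)/2 = 83550 km.
Circular speed at r₁: v₁ = √(μ/r₁) = √(4.246×10^5/1.495×10^5) = 1.68527 km/s.
Transfer-orbit speed at r₁ (vis-viva): v_a = √[μ(2/r₁ − 1/a_t)] = 0.773486 km/s.
First burn Δv₁ = |v_a − v₁| = 0.91178 km/s.
Circular speed at r₂: v₂ = √(μ/r₂) = 4.9117 km/s.
Transfer-orbit speed at r₂: v_p = √[μ(2/r₂ − 1/a_t)] = 6.5702 km/s.
Second burn Δv₂ = |v₂ − v_p| = 1.6585 km/s.
Δv = Δv₁ + Δv₂ = 0.91178 + 1.6585 = 2.570 km/s.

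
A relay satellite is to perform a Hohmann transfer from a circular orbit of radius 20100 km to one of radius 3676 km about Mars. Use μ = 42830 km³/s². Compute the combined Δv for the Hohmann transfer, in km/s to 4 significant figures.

The Hohmann ellipse has a_t = (r₁ + r₂)/2 = 11888 km.
At r₁ the circular-orbit speed is v₁ = √(μ/r₁) = 1.4597 km/s.
Transfer-orbit speed at r₁ (v² = μ(2/r − 1/a)): v_a = √[μ(2/r₁ − 1/a_t)] = 0.81173 km/s.
First burn Δv₁ = |v_a − v₁| = 0.6480 km/s.
Circular speed at r₂: v₂ = √(μ/r₂) = 3.413 km/s.
Transfer-orbit speed at r₂: v_p = √[μ(2/r₂ − 1/a_t)] = 4.438 km/s.
Second burn Δv₂ = |v₂ − v_p| = 1.025 km/s.
Total Δv = Δv₁ + Δv₂ = 1.673 km/s.

Δv = 1.673 km/s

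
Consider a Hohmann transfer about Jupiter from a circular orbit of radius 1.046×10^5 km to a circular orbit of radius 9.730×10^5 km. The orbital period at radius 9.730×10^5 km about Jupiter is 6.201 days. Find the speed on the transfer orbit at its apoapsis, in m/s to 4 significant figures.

From Kepler's third law T² = 4π²r³/μ at r = 9.730×10^5 km, T = 6.201 days = 6.201 × 86400 s = 5.357664×10^5 s: μ = 4π²r³/T² = 1.26691×10^8 km³/s².
Semi-major axis of the transfer orbit: a_t = (1.046×10^5 + 9.730×10^5)/2 = 5.388×10^5 km.
At apoapsis, r = 9.730×10^5 km.
From the vis-viva equation, v = √[μ(2/r − 1/a_t)] = 5.028 km/s.

v = 5028 m/s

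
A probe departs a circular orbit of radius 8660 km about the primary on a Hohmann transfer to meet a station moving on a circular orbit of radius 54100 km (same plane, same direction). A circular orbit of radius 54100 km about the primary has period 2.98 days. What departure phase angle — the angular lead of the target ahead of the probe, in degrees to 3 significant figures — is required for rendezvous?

φ = 100°

From Kepler's third law T² = 4π²r³/μ at r = 54100 km, T = 2.98 days = 2.98 × 86400 s = 2.57472×10^5 s: μ = 4π²r³/T² = 94295.6 km³/s².
Semi-major axis of the transfer orbit: a_t = (8660 + 54100)/2 = 31380 km.
Transfer time t = π√(a_t³/μ) = 56870 s.
Target angular speed ω₂ = √(μ/r₂³) = 2.4403×10^-5 rad/s.
Angle swept by the target during transfer: ω₂·t = 1.3878 rad = 79.52°.
Arrival is 180° from departure on the ellipse, so φ = 180° − 79.52° = 100°.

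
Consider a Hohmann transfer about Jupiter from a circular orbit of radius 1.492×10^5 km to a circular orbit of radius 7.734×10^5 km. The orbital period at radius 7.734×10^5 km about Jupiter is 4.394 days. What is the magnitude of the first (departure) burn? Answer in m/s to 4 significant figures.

Δv₁ = 8592 m/s

From Kepler's third law T² = 4π²r³/μ at r = 7.734×10^5 km, T = 4.394 days = 4.394 × 86400 s = 3.796416×10^5 s: μ = 4π²r³/T² = 1.26714×10^8 km³/s².
Semi-major axis of the transfer orbit: a_t = (1.492×10^5 + 7.734×10^5)/2 = 4.613×10^5 km.
On the circular orbit at r = 1.492×10^5 km, v_c = √(μ/r) = 29.1426 km/s.
Transfer-orbit speed at the same r (vis-viva, a = a_t): v_t = √[μ(2/r − 1/a_t)] = 37.7345 km/s.
Δv₁ = |v_t − v_c| = |37.7345 − 29.1426| = 8.592 km/s.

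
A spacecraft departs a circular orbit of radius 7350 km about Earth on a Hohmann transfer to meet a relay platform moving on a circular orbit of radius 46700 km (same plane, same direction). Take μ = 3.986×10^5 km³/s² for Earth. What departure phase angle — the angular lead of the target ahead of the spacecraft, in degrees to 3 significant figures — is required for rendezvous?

The Hohmann ellipse has a_t = (r₁ + r₂)/2 = 27025 km.
Transfer time t = π√(a_t³/μ) = 22110 s.
Target angular speed ω₂ = √(μ/r₂³) = 6.256×10^-5 rad/s.
Angle swept by the target during transfer: ω₂·t = 1.383 rad = 79.24°.
Arrival is 180° from departure on the ellipse, so φ = 180° − 79.24° = 101°.

φ = 101°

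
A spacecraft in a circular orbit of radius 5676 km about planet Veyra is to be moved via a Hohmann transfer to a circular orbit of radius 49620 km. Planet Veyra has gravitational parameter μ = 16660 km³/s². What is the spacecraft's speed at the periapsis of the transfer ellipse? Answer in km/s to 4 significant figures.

v = 2.295 km/s

Transfer-ellipse semi-major axis a_t = (r₁ + r₂)/2 = (5676 + 49620)/2 = 27648 km.
At periapsis, r = 5676 km.
Applying v² = μ(2/r − 1/a_t): v = 2.295 km/s.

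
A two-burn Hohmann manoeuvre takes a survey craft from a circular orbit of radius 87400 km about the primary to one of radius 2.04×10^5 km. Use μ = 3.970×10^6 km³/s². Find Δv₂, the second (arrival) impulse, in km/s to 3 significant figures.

Δv₂ = 0.995 km/s

Transfer-ellipse semi-major axis a_t = (r₁ + r₂)/2 = (87400 + 2.040×10^5)/2 = 1.457×10^5 km.
Circular speed at r = 2.040×10^5 km: v_c = √(μ/r) = 4.4114 km/s.
Transfer-orbit speed at the same r (vis-viva, a = a_t): v_t = √[μ(2/r − 1/a_t)] = 3.4167 km/s.
Δv₂ = |v_t − v_c| = |3.4167 − 4.4114| = 0.9947 km/s.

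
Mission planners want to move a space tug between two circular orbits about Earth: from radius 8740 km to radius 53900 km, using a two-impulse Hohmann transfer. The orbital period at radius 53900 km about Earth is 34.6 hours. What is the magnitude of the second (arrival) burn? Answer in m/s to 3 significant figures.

Δv₂ = 1280 m/s

From Kepler's third law T² = 4π²r³/μ at r = 53900 km, T = 34.6 hours = 34.6 × 3600 s = 1.2456×10^5 s: μ = 4π²r³/T² = 3.98445×10^5 km³/s².
The Hohmann ellipse has a_t = (r₁ + r₂)/2 = 31320 km.
Circular speed at r = 53900 km: v_c = √(μ/r) = 2.719 km/s.
Transfer-orbit speed at the same r (vis-viva, a = a_t): v_t = √[μ(2/r − 1/a_t)] = 1.436 km/s.
Δv₂ = |v_t − v_c| = |1.436 − 2.719| = 1.283 km/s.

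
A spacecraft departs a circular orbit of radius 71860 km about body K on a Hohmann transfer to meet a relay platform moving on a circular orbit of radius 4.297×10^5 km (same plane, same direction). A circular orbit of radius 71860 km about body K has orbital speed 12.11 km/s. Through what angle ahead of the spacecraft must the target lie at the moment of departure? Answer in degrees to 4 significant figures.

From the circular-orbit relation v² = μ/r at r = 71860 km: μ = v²r = (12.11)² × 71860 = 1.05384×10^7 km³/s².
Transfer-ellipse semi-major axis a_t = (r₁ + r₂)/2 = (71860 + 4.297×10^5)/2 = 2.5078×10^5 km.
Transfer time t = π√(a_t³/μ) = 1.2154×10^5 s.
The target's mean motion on its circular orbit is ω₂ = √(μ/r₂³) = 1.1525×10^-5 rad/s.
Angle swept by the target during transfer: ω₂·t = 1.4007 rad = 80.25°.
Arrival is 180° from departure on the ellipse, so φ = 180° − 80.25° = 99.75°.

φ = 99.75°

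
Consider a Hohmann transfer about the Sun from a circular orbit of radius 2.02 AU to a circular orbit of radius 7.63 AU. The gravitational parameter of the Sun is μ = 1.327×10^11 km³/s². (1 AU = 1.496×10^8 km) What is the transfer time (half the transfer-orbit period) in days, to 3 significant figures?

t = 1940 days

In km: r₁ = 2.02 × 1.496×10^8 = 3.02192×10^8 km; r₂ = 7.63 × 1.496×10^8 = 1.141448×10^9 km.
Semi-major axis of the transfer orbit: a_t = (3.02192×10^8 + 1.141448×10^9)/2 = 7.2182×10^8 km.
Transfer time t = π√(a_t³/μ) = π√((7.2182×10^8)³ / 1.327×10^11) = 1.672×10^8 s.
Converting: 1.672×10^8 s ÷ 86400 s/day = 1940 days.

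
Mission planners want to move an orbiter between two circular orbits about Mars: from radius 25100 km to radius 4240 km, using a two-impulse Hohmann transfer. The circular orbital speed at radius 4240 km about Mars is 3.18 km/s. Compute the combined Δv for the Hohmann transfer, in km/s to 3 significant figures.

Δv = 1.58 km/s

From the circular-orbit relation v² = μ/r at r = 4240 km: μ = v²r = (3.18)² × 4240 = 42876.6 km³/s².
Semi-major axis of the transfer orbit: a_t = (25100 + 4240)/2 = 14670 km.
Circular speed at r₁: v₁ = √(μ/r₁) = √(42876.6/25100) = 1.307 km/s.
On the transfer ellipse at r₁, vis-viva gives v_a = √[μ(2/r₁ − 1/a_t)] = 0.7027 km/s.
First burn Δv₁ = |v_a − v₁| = 0.6043 km/s.
At r₂, v₂ = √(μ/r₂) = 3.1800 km/s.
Transfer-orbit speed at r₂: v_p = √[μ(2/r₂ − 1/a_t)] = 4.1596 km/s.
Second burn Δv₂ = |v₂ − v_p| = 0.9796 km/s.
Δv = Δv₁ + Δv₂ = 0.6043 + 0.9796 = 1.584 km/s.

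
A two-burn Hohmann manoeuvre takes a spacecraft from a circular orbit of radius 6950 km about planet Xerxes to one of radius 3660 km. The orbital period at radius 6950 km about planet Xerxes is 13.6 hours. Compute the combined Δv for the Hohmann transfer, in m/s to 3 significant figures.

From Kepler's third law T² = 4π²r³/μ at r = 6950 km, T = 13.6 hours = 13.6 × 3600 s = 48960 s: μ = 4π²r³/T² = 5528.81 km³/s².
The Hohmann ellipse has a_t = (r₁ + r₂)/2 = 5305 km.
Circular speed at r₁: v₁ = √(μ/r₁) = √(5528.81/6950) = 0.8919 km/s.
Transfer-orbit speed at r₁ (v² = μ(2/r − 1/a)): v_a = √[μ(2/r₁ − 1/a_t)] = 0.7408 km/s.
First burn Δv₁ = |v_a − v₁| = 0.1511 km/s.
Circular speed at r₂: v₂ = √(μ/r₂) = 1.2291 km/s.
Transfer-orbit speed at r₂: v_p = √[μ(2/r₂ − 1/a_t)] = 1.4068 km/s.
Second burn Δv₂ = |v₂ − v_p| = 0.1777 km/s.
Δv = Δv₁ + Δv₂ = 0.1511 + 0.1777 = 0.3288 km/s.

Δv = 329 m/s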